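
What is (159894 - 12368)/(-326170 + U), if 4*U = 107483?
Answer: -590104/1197197 ≈ -0.49290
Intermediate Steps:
U = 107483/4 (U = (¼)*107483 = 107483/4 ≈ 26871.)
(159894 - 12368)/(-326170 + U) = (159894 - 12368)/(-326170 + 107483/4) = 147526/(-1197197/4) = 147526*(-4/1197197) = -590104/1197197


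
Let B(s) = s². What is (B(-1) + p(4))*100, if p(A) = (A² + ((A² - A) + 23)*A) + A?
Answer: 16100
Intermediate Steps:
p(A) = A + A² + A*(23 + A² - A) (p(A) = (A² + (23 + A² - A)*A) + A = (A² + A*(23 + A² - A)) + A = A + A² + A*(23 + A² - A))
(B(-1) + p(4))*100 = ((-1)² + 4*(24 + 4²))*100 = (1 + 4*(24 + 16))*100 = (1 + 4*40)*100 = (1 + 160)*100 = 161*100 = 16100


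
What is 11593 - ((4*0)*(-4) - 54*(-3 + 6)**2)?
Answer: 12079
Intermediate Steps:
11593 - ((4*0)*(-4) - 54*(-3 + 6)**2) = 11593 - (0*(-4) - 54*3**2) = 11593 - (0 - 54*9) = 11593 - (0 - 486) = 11593 - 1*(-486) = 11593 + 486 = 12079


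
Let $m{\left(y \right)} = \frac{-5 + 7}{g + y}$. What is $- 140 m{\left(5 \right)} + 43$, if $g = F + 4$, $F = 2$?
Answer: $\frac{193}{11} \approx 17.545$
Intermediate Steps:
$g = 6$ ($g = 2 + 4 = 6$)
$m{\left(y \right)} = \frac{2}{6 + y}$ ($m{\left(y \right)} = \frac{-5 + 7}{6 + y} = \frac{2}{6 + y}$)
$- 140 m{\left(5 \right)} + 43 = - 140 \frac{2}{6 + 5} + 43 = - 140 \cdot \frac{2}{11} + 43 = - 140 \cdot 2 \cdot \frac{1}{11} + 43 = \left(-140\right) \frac{2}{11} + 43 = - \frac{280}{11} + 43 = \frac{193}{11}$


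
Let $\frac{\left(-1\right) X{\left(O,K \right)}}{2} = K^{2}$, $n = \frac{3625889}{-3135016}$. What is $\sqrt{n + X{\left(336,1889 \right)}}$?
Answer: $\frac{i \sqrt{17535312659355612394}}{1567508} \approx 2671.4 i$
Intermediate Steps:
$n = - \frac{3625889}{3135016}$ ($n = 3625889 \left(- \frac{1}{3135016}\right) = - \frac{3625889}{3135016} \approx -1.1566$)
$X{\left(O,K \right)} = - 2 K^{2}$
$\sqrt{n + X{\left(336,1889 \right)}} = \sqrt{- \frac{3625889}{3135016} - 2 \cdot 1889^{2}} = \sqrt{- \frac{3625889}{3135016} - 7136642} = \sqrt{- \frac{22373490482161}{3135016}} = \frac{i \sqrt{17535312659355612394}}{1567508}$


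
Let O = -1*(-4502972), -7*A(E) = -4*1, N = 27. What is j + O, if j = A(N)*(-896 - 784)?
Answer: 4502012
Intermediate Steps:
A(E) = 4/7 (A(E) = -(-4)/7 = -⅐*(-4) = 4/7)
j = -960 (j = 4*(-896 - 784)/7 = (4/7)*(-1680) = -960)
O = 4502972
j + O = -960 + 4502972 = 4502012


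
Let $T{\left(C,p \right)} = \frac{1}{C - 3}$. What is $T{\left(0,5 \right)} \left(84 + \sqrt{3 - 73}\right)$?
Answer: $-28 - \frac{i \sqrt{70}}{3} \approx -28.0 - 2.7889 i$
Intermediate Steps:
$T{\left(C,p \right)} = \frac{1}{-3 + C}$
$T{\left(0,5 \right)} \left(84 + \sqrt{3 - 73}\right) = \frac{84 + \sqrt{3 - 73}}{-3 + 0} = \frac{84 + \sqrt{-70}}{-3} = - \frac{84 + i \sqrt{70}}{3} = -28 - \frac{i \sqrt{70}}{3}$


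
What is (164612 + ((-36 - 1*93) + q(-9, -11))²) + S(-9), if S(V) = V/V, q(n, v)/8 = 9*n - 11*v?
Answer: 201094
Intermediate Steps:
q(n, v) = -88*v + 72*n (q(n, v) = 8*(9*n - 11*v) = 8*(-11*v + 9*n) = -88*v + 72*n)
S(V) = 1
(164612 + ((-36 - 1*93) + q(-9, -11))²) + S(-9) = (164612 + ((-36 - 1*93) + (-88*(-11) + 72*(-9)))²) + 1 = (164612 + ((-36 - 93) + (968 - 648))²) + 1 = (164612 + (-129 + 320)²) + 1 = (164612 + 191²) + 1 = (164612 + 36481) + 1 = 201093 + 1 = 201094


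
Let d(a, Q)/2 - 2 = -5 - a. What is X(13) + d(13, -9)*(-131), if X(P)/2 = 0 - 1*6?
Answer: 4180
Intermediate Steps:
d(a, Q) = -6 - 2*a (d(a, Q) = 4 + 2*(-5 - a) = 4 + (-10 - 2*a) = -6 - 2*a)
X(P) = -12 (X(P) = 2*(0 - 1*6) = 2*(0 - 6) = 2*(-6) = -12)
X(13) + d(13, -9)*(-131) = -12 + (-6 - 2*13)*(-131) = -12 + (-6 - 26)*(-131) = -12 - 32*(-131) = -12 + 4192 = 4180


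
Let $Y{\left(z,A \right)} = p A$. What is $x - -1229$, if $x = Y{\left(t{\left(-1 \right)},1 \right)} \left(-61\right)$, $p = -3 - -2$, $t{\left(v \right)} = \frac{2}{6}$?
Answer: $1290$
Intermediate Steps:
$t{\left(v \right)} = \frac{1}{3}$ ($t{\left(v \right)} = 2 \cdot \frac{1}{6} = \frac{1}{3}$)
$p = -1$ ($p = -3 + 2 = -1$)
$Y{\left(z,A \right)} = - A$
$x = 61$ ($x = \left(-1\right) 1 \left(-61\right) = \left(-1\right) \left(-61\right) = 61$)
$x - -1229 = 61 - -1229 = 61 + \left(-499 + 1728\right) = 61 + 1229 = 1290$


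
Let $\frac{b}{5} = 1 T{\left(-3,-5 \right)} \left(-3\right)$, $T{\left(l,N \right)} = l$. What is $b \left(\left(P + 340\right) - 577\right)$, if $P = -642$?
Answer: $-39555$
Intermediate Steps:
$b = 45$ ($b = 5 \cdot 1 \left(-3\right) \left(-3\right) = 5 \left(\left(-3\right) \left(-3\right)\right) = 5 \cdot 9 = 45$)
$b \left(\left(P + 340\right) - 577\right) = 45 \left(\left(-642 + 340\right) - 577\right) = 45 \left(-302 - 577\right) = 45 \left(-879\right) = -39555$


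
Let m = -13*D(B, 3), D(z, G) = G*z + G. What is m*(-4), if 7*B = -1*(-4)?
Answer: 1716/7 ≈ 245.14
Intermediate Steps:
B = 4/7 (B = (-1*(-4))/7 = (⅐)*4 = 4/7 ≈ 0.57143)
D(z, G) = G + G*z
m = -429/7 (m = -39*(1 + 4/7) = -39*11/7 = -13*33/7 = -429/7 ≈ -61.286)
m*(-4) = -429/7*(-4) = 1716/7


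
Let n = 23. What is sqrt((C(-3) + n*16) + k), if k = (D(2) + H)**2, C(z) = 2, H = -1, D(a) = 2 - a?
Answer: sqrt(371) ≈ 19.261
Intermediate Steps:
k = 1 (k = ((2 - 1*2) - 1)**2 = ((2 - 2) - 1)**2 = (0 - 1)**2 = (-1)**2 = 1)
sqrt((C(-3) + n*16) + k) = sqrt((2 + 23*16) + 1) = sqrt((2 + 368) + 1) = sqrt(370 + 1) = sqrt(371)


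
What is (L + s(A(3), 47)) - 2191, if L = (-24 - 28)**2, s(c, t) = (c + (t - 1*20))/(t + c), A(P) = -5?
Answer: 10784/21 ≈ 513.52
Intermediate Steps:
s(c, t) = (-20 + c + t)/(c + t) (s(c, t) = (c + (t - 20))/(c + t) = (c + (-20 + t))/(c + t) = (-20 + c + t)/(c + t))
L = 2704 (L = (-52)**2 = 2704)
(L + s(A(3), 47)) - 2191 = (2704 + (-20 - 5 + 47)/(-5 + 47)) - 2191 = (2704 + 22/42) - 2191 = (2704 + (1/42)*22) - 2191 = (2704 + 11/21) - 2191 = 56795/21 - 2191 = 10784/21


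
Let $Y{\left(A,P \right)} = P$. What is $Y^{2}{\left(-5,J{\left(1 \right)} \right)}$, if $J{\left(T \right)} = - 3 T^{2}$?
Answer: $9$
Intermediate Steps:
$Y^{2}{\left(-5,J{\left(1 \right)} \right)} = \left(- 3 \cdot 1^{2}\right)^{2} = \left(\left(-3\right) 1\right)^{2} = \left(-3\right)^{2} = 9$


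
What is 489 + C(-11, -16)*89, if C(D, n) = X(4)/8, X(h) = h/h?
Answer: 4001/8 ≈ 500.13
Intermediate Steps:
X(h) = 1
C(D, n) = 1/8
489 + C(-11, -16)*89 = 489 + (1/8)*89 = 489 + 89/8 = 4001/8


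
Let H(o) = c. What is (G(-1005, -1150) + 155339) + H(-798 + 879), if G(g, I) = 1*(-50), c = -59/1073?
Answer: 166625038/1073 ≈ 1.5529e+5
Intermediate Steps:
c = -59/1073 (c = -59*1/1073 = -59/1073 ≈ -0.054986)
G(g, I) = -50
H(o) = -59/1073
(G(-1005, -1150) + 155339) + H(-798 + 879) = (-50 + 155339) - 59/1073 = 155289 - 59/1073 = 166625038/1073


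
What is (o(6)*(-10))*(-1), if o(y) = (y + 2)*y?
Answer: 480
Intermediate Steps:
o(y) = y*(2 + y) (o(y) = (2 + y)*y = y*(2 + y))
(o(6)*(-10))*(-1) = ((6*(2 + 6))*(-10))*(-1) = ((6*8)*(-10))*(-1) = (48*(-10))*(-1) = -480*(-1) = 480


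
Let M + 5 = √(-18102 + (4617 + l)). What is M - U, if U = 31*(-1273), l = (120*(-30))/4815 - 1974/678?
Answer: 39458 + I*√1971937851398/12091 ≈ 39458.0 + 116.14*I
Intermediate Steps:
l = -44243/12091 (l = -3600*1/4815 - 1974*1/678 = -80/107 - 329/113 = -44243/12091 ≈ -3.6592)
M = -5 + I*√1971937851398/12091 (M = -5 + √(-18102 + (4617 - 44243/12091)) = -5 + √(-18102 + 55779904/12091) = -5 + √(-163091378/12091) = -5 + I*√1971937851398/12091 ≈ -5.0 + 116.14*I)
U = -39463
M - U = (-5 + I*√1971937851398/12091) - 1*(-39463) = (-5 + I*√1971937851398/12091) + 39463 = 39458 + I*√1971937851398/12091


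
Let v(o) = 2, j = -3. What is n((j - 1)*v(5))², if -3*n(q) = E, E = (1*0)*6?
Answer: 0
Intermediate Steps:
E = 0 (E = 0*6 = 0)
n(q) = 0 (n(q) = -⅓*0 = 0)
n((j - 1)*v(5))² = 0² = 0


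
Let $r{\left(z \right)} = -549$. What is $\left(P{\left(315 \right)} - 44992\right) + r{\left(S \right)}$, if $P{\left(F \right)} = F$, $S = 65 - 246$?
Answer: $-45226$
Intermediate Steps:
$S = -181$
$\left(P{\left(315 \right)} - 44992\right) + r{\left(S \right)} = \left(315 - 44992\right) - 549 = -44677 - 549 = -45226$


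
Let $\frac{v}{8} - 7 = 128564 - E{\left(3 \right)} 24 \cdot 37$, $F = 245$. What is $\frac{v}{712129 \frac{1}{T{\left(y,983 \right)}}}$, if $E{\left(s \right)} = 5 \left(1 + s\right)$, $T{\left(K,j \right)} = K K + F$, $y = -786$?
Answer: $\frac{547885930008}{712129} \approx 7.6936 \cdot 10^{5}$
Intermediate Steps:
$T{\left(K,j \right)} = 245 + K^{2}$ ($T{\left(K,j \right)} = K K + 245 = K^{2} + 245 = 245 + K^{2}$)
$E{\left(s \right)} = 5 + 5 s$
$v = 886488$ ($v = 56 + 8 \left(128564 - \left(5 + 5 \cdot 3\right) 24 \cdot 37\right) = 56 + 8 \left(128564 - \left(5 + 15\right) 24 \cdot 37\right) = 56 + 8 \left(128564 - 20 \cdot 24 \cdot 37\right) = 56 + 8 \left(128564 - 480 \cdot 37\right) = 56 + 8 \left(128564 - 17760\right) = 56 + 8 \cdot 110804 = 56 + 886432 = 886488$)
$\frac{v}{712129 \frac{1}{T{\left(y,983 \right)}}} = \frac{886488}{712129 \frac{1}{245 + \left(-786\right)^{2}}} = \frac{886488}{712129 \frac{1}{245 + 617796}} = \frac{886488}{712129 \cdot \frac{1}{618041}} = \frac{886488}{\frac{712129}{618041}} = 886488 \cdot \frac{618041}{712129} = \frac{547885930008}{712129}$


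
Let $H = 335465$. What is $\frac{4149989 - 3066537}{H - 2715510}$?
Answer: $- \frac{1083452}{2380045} \approx -0.45522$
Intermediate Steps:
$\frac{4149989 - 3066537}{H - 2715510} = \frac{4149989 - 3066537}{335465 - 2715510} = \frac{1083452}{-2380045} = 1083452 \left(- \frac{1}{2380045}\right) = - \frac{1083452}{2380045}$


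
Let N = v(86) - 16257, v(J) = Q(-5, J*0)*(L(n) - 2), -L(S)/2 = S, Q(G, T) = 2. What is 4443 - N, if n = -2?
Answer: 20696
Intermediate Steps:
L(S) = -2*S
v(J) = 4 (v(J) = 2*(-2*(-2) - 2) = 2*(4 - 2) = 2*2 = 4)
N = -16253 (N = 4 - 16257 = -16253)
4443 - N = 4443 - 1*(-16253) = 4443 + 16253 = 20696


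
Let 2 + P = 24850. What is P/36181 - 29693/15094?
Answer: -699266721/546116014 ≈ -1.2804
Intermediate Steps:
P = 24848 (P = -2 + 24850 = 24848)
P/36181 - 29693/15094 = 24848/36181 - 29693/15094 = -699266721/546116014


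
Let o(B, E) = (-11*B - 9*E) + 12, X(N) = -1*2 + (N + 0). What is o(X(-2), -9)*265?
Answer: 36305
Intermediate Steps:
X(N) = -2 + N
o(B, E) = 12 - 11*B - 9*E
o(X(-2), -9)*265 = (12 - 11*(-2 - 2) - 9*(-9))*265 = (12 - 11*(-4) + 81)*265 = (12 + 44 + 81)*265 = 137*265 = 36305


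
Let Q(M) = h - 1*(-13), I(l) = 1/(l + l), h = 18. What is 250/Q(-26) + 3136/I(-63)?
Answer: -12248966/31 ≈ -3.9513e+5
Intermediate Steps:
I(l) = 1/(2*l)
Q(M) = 31 (Q(M) = 18 - 1*(-13) = 18 + 13 = 31)
250/Q(-26) + 3136/I(-63) = 250/31 + 3136/(((½)/(-63))) = 250*(1/31) + 3136/(((½)*(-1/63))) = 250/31 + 3136/(-1/126) = 250/31 + 3136*(-126) = 250/31 - 395136 = -12248966/31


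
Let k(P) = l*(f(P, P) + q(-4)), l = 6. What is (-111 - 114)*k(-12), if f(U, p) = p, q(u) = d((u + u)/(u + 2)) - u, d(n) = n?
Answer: 5400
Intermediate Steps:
q(u) = -u + 2*u/(2 + u) (q(u) = (u + u)/(u + 2) - u = (2*u)/(2 + u) - u = 2*u/(2 + u) - u = -u + 2*u/(2 + u))
k(P) = 48 + 6*P (k(P) = 6*(P - 1*(-4)²/(2 - 4)) = 6*(P - 1*16/(-2)) = 6*(P - 1*16*(-½)) = 6*(P + 8) = 6*(8 + P) = 48 + 6*P)
(-111 - 114)*k(-12) = (-111 - 114)*(48 + 6*(-12)) = -225*(48 - 72) = -225*(-24) = 5400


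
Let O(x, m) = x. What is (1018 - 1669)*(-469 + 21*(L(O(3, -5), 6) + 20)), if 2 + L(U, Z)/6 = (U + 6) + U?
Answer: -788361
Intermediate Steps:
L(U, Z) = 24 + 12*U (L(U, Z) = -12 + 6*((U + 6) + U) = -12 + 6*((6 + U) + U) = -12 + 6*(6 + 2*U) = -12 + (36 + 12*U) = 24 + 12*U)
(1018 - 1669)*(-469 + 21*(L(O(3, -5), 6) + 20)) = (1018 - 1669)*(-469 + 21*((24 + 12*3) + 20)) = -651*(-469 + 21*((24 + 36) + 20)) = -651*(-469 + 21*(60 + 20)) = -651*(-469 + 21*80) = -651*(-469 + 1680) = -651*1211 = -788361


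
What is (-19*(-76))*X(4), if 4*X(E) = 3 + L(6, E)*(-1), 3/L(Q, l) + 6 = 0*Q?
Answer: 2527/2 ≈ 1263.5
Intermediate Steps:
L(Q, l) = -1/2 (L(Q, l) = 3/(-6 + 0*Q) = 3/(-6 + 0) = 3/(-6) = 3*(-1/6) = -1/2)
X(E) = 7/8 (X(E) = (3 - 1/2*(-1))/4 = (3 + 1/2)/4 = (1/4)*(7/2) = 7/8)
(-19*(-76))*X(4) = -19*(-76)*(7/8) = 1444*(7/8) = 2527/2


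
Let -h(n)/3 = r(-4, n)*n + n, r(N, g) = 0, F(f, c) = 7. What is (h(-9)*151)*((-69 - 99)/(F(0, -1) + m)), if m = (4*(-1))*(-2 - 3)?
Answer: -25368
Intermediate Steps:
m = 20 (m = -4*(-5) = 20)
h(n) = -3*n (h(n) = -3*(0*n + n) = -3*(0 + n) = -3*n)
(h(-9)*151)*((-69 - 99)/(F(0, -1) + m)) = (-3*(-9)*151)*((-69 - 99)/(7 + 20)) = (27*151)*(-168/27) = 4077*(-168*1/27) = 4077*(-56/9) = -25368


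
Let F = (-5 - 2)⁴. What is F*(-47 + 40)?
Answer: -16807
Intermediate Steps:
F = 2401 (F = (-7)⁴ = 2401)
F*(-47 + 40) = 2401*(-47 + 40) = 2401*(-7) = -16807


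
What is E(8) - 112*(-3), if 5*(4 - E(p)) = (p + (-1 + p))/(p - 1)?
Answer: 2377/7 ≈ 339.57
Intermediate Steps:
E(p) = 4 - (-1 + 2*p)/(5*(-1 + p)) (E(p) = 4 - (p + (-1 + p))/(5*(p - 1)) = 4 - (-1 + 2*p)/(5*(-1 + p)))
E(8) - 112*(-3) = (-19 + 18*8)/(5*(-1 + 8)) - 112*(-3) = (⅕)*(-19 + 144)/7 + 336 = (⅕)*(⅐)*125 + 336 = 25/7 + 336 = 2377/7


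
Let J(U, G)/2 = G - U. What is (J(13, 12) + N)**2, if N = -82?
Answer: 7056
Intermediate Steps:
J(U, G) = -2*U + 2*G (J(U, G) = 2*(G - U) = -2*U + 2*G)
(J(13, 12) + N)**2 = ((-2*13 + 2*12) - 82)**2 = ((-26 + 24) - 82)**2 = (-2 - 82)**2 = (-84)**2 = 7056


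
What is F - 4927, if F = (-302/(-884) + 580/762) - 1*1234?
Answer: -1037339011/168402 ≈ -6159.9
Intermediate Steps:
F = -207622357/168402 (F = (-302*(-1/884) + 580*(1/762)) - 1234 = (151/442 + 290/381) - 1234 = 185711/168402 - 1234 = -207622357/168402 ≈ -1232.9)
F - 4927 = -207622357/168402 - 4927 = -1037339011/168402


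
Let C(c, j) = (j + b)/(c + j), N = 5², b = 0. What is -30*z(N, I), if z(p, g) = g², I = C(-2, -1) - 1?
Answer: -40/3 ≈ -13.333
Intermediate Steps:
N = 25
C(c, j) = j/(c + j) (C(c, j) = (j + 0)/(c + j) = j/(c + j))
I = -⅔ (I = -1/(-2 - 1) - 1 = -1/(-3) - 1 = -1*(-⅓) - 1 = ⅓ - 1 = -⅔ ≈ -0.66667)
-30*z(N, I) = -30*(-⅔)² = -30*4/9 = -40/3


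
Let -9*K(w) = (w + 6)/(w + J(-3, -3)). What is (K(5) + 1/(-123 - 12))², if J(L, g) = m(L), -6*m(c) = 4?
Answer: 258064/3080025 ≈ 0.083786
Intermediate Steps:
m(c) = -⅔ (m(c) = -⅙*4 = -⅔)
J(L, g) = -⅔
K(w) = -(6 + w)/(9*(-⅔ + w)) (K(w) = -(w + 6)/(9*(w - ⅔)) = -(6 + w)/(9*(-⅔ + w)))
(K(5) + 1/(-123 - 12))² = ((-6 - 1*5)/(3*(-2 + 3*5)) + 1/(-123 - 12))² = ((-6 - 5)/(3*(-2 + 15)) + 1/(-135))² = ((⅓)*(-11)/13 - 1/135)² = ((⅓)*(1/13)*(-11) - 1/135)² = (-11/39 - 1/135)² = (-508/1755)² = 258064/3080025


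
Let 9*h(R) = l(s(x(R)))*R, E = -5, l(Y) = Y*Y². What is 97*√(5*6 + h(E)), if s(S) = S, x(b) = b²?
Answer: 97*I*√77855/3 ≈ 9021.8*I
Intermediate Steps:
l(Y) = Y³
h(R) = R⁷/9 (h(R) = ((R²)³*R)/9 = (R⁶*R)/9 = R⁷/9)
97*√(5*6 + h(E)) = 97*√(5*6 + (⅑)*(-5)⁷) = 97*√(30 + (⅑)*(-78125)) = 97*√(30 - 78125/9) = 97*√(-77855/9) = 97*(I*√77855/3) = 97*I*√77855/3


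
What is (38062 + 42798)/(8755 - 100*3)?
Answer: 16172/1691 ≈ 9.5636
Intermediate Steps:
(38062 + 42798)/(8755 - 100*3) = 80860/(8755 - 300) = 80860/8455 = 80860*(1/8455) = 16172/1691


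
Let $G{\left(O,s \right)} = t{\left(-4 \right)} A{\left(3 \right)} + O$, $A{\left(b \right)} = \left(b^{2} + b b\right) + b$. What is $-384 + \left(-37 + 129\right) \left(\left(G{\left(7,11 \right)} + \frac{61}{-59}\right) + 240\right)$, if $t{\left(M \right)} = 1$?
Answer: $\frac{1426436}{59} \approx 24177.0$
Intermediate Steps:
$A{\left(b \right)} = b + 2 b^{2}$ ($A{\left(b \right)} = \left(b^{2} + b^{2}\right) + b = 2 b^{2} + b = b + 2 b^{2}$)
$G{\left(O,s \right)} = 21 + O$ ($G{\left(O,s \right)} = 1 \cdot 3 \left(1 + 2 \cdot 3\right) + O = 1 \cdot 3 \left(1 + 6\right) + O = 1 \cdot 3 \cdot 7 + O = 1 \cdot 21 + O = 21 + O$)
$-384 + \left(-37 + 129\right) \left(\left(G{\left(7,11 \right)} + \frac{61}{-59}\right) + 240\right) = -384 + \left(-37 + 129\right) \left(\left(\left(21 + 7\right) + \frac{61}{-59}\right) + 240\right) = -384 + 92 \left(\left(28 + 61 \left(- \frac{1}{59}\right)\right) + 240\right) = -384 + 92 \left(\left(28 - \frac{61}{59}\right) + 240\right) = -384 + 92 \left(\frac{1591}{59} + 240\right) = -384 + 92 \cdot \frac{15751}{59} = -384 + \frac{1449092}{59} = \frac{1426436}{59}$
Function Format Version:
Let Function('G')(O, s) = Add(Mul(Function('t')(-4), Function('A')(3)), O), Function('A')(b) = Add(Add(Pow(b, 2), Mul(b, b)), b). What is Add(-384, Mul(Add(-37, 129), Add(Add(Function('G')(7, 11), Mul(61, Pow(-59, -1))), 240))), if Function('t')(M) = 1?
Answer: Rational(1426436, 59) ≈ 24177.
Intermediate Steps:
Function('A')(b) = Add(b, Mul(2, Pow(b, 2))) (Function('A')(b) = Add(Add(Pow(b, 2), Pow(b, 2)), b) = Add(Mul(2, Pow(b, 2)), b) = Add(b, Mul(2, Pow(b, 2))))
Function('G')(O, s) = Add(21, O) (Function('G')(O, s) = Add(Mul(1, Mul(3, Add(1, Mul(2, 3)))), O) = Add(Mul(1, Mul(3, Add(1, 6))), O) = Add(Mul(1, Mul(3, 7)), O) = Add(Mul(1, 21), O) = Add(21, O))
Add(-384, Mul(Add(-37, 129), Add(Add(Function('G')(7, 11), Mul(61, Pow(-59, -1))), 240))) = Add(-384, Mul(Add(-37, 129), Add(Add(Add(21, 7), Mul(61, Pow(-59, -1))), 240))) = Add(-384, Mul(92, Add(Add(28, Mul(61, Rational(-1, 59))), 240))) = Add(-384, Mul(92, Add(Add(28, Rational(-61, 59)), 240))) = Add(-384, Mul(92, Add(Rational(1591, 59), 240))) = Add(-384, Mul(92, Rational(15751, 59))) = Add(-384, Rational(1449092, 59)) = Rational(1426436, 59)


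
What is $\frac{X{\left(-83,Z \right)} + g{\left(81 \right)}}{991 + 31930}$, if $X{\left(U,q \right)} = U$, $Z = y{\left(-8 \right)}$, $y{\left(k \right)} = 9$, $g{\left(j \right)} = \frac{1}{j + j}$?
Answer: $- \frac{13445}{5333202} \approx -0.002521$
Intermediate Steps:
$g{\left(j \right)} = \frac{1}{2 j}$
$Z = 9$
$\frac{X{\left(-83,Z \right)} + g{\left(81 \right)}}{991 + 31930} = \frac{-83 + \frac{1}{2 \cdot 81}}{991 + 31930} = \frac{-83 + \frac{1}{2} \cdot \frac{1}{81}}{32921} = \left(-83 + \frac{1}{162}\right) \frac{1}{32921} = \left(- \frac{13445}{162}\right) \frac{1}{32921} = - \frac{13445}{5333202}$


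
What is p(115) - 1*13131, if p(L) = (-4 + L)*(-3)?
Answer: -13464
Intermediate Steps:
p(L) = 12 - 3*L
p(115) - 1*13131 = (12 - 3*115) - 1*13131 = (12 - 345) - 13131 = -333 - 13131 = -13464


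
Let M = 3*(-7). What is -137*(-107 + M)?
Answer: 17536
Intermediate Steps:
M = -21
-137*(-107 + M) = -137*(-107 - 21) = -137*(-128) = 17536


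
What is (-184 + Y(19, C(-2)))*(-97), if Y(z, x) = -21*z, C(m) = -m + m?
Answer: 56551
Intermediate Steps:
C(m) = 0
(-184 + Y(19, C(-2)))*(-97) = (-184 - 21*19)*(-97) = (-184 - 399)*(-97) = -583*(-97) = 56551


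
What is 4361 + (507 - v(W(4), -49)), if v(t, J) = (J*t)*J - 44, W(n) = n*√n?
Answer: -14296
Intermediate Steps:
W(n) = n^(3/2)
v(t, J) = -44 + t*J² (v(t, J) = t*J² - 44 = -44 + t*J²)
4361 + (507 - v(W(4), -49)) = 4361 + (507 - (-44 + 4^(3/2)*(-49)²)) = 4361 + (507 - (-44 + 8*2401)) = 4361 + (507 - (-44 + 19208)) = 4361 + (507 - 1*19164) = 4361 + (507 - 19164) = 4361 - 18657 = -14296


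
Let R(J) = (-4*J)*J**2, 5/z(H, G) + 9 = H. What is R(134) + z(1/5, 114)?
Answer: -423474329/44 ≈ -9.6244e+6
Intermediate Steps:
z(H, G) = 5/(-9 + H)
R(J) = -4*J**3
R(134) + z(1/5, 114) = -4*134**3 + 5/(-9 + 1/5) = -4*2406104 + 5/(-9 + 1/5) = -9624416 + 5/(-44/5) = -9624416 + 5*(-5/44) = -9624416 - 25/44 = -423474329/44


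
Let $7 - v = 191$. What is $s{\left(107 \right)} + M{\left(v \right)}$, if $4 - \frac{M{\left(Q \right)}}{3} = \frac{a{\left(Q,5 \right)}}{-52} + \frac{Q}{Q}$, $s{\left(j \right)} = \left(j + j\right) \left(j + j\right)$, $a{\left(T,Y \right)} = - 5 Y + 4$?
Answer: $\frac{2381797}{52} \approx 45804.0$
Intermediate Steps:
$v = -184$ ($v = 7 - 191 = -184$)
$a{\left(T,Y \right)} = 4 - 5 Y$
$s{\left(j \right)} = 4 j^{2}$ ($s{\left(j \right)} = 2 j 2 j = 4 j^{2}$)
$M{\left(Q \right)} = \frac{405}{52}$ ($M{\left(Q \right)} = 12 - 3 \left(\frac{4 - 25}{-52} + \frac{Q}{Q}\right) = 12 - 3 \left(\left(4 - 25\right) \left(- \frac{1}{52}\right) + 1\right) = 12 - 3 \left(\left(-21\right) \left(- \frac{1}{52}\right) + 1\right) = 12 - 3 \left(\frac{21}{52} + 1\right) = 12 - \frac{219}{52} = \frac{405}{52}$)
$s{\left(107 \right)} + M{\left(v \right)} = 4 \cdot 107^{2} + \frac{405}{52} = 4 \cdot 11449 + \frac{405}{52} = 45796 + \frac{405}{52} = \frac{2381797}{52}$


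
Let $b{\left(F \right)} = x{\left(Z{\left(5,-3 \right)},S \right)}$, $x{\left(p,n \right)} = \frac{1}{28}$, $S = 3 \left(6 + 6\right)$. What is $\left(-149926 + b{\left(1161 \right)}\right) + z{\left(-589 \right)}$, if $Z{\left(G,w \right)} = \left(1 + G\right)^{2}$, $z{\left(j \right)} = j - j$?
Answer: $- \frac{4197927}{28} \approx -1.4993 \cdot 10^{5}$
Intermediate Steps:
$z{\left(j \right)} = 0$
$S = 36$ ($S = 3 \cdot 12 = 36$)
$x{\left(p,n \right)} = \frac{1}{28}$
$b{\left(F \right)} = \frac{1}{28}$
$\left(-149926 + b{\left(1161 \right)}\right) + z{\left(-589 \right)} = \left(-149926 + \frac{1}{28}\right) + 0 = - \frac{4197927}{28} + 0 = - \frac{4197927}{28}$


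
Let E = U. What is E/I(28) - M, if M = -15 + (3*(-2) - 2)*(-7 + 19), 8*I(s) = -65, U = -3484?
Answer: 2699/5 ≈ 539.80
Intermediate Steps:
I(s) = -65/8 (I(s) = (⅛)*(-65) = -65/8)
E = -3484
M = -111 (M = -15 + (-6 - 2)*12 = -15 - 8*12 = -15 - 96 = -111)
E/I(28) - M = -3484/(-65/8) - 1*(-111) = -3484*(-8/65) + 111 = 2144/5 + 111 = 2699/5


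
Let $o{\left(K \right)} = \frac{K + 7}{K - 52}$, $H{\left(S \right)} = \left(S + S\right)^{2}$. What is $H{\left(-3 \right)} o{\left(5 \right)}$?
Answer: $- \frac{432}{47} \approx -9.1915$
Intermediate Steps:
$H{\left(S \right)} = 4 S^{2}$ ($H{\left(S \right)} = \left(2 S\right)^{2} = 4 S^{2}$)
$o{\left(K \right)} = \frac{7 + K}{-52 + K}$
$H{\left(-3 \right)} o{\left(5 \right)} = 4 \left(-3\right)^{2} \frac{7 + 5}{-52 + 5} = 4 \cdot 9 \frac{1}{-47} \cdot 12 = 36 \left(\left(- \frac{1}{47}\right) 12\right) = 36 \left(- \frac{12}{47}\right) = - \frac{432}{47}$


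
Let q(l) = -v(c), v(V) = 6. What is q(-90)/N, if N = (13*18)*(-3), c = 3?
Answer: 1/117 ≈ 0.0085470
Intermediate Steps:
N = -702 (N = 234*(-3) = -702)
q(l) = -6 (q(l) = -1*6 = -6)
q(-90)/N = -6/(-702) = -6*(-1/702) = 1/117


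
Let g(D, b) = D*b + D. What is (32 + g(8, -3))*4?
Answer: 64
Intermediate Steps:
g(D, b) = D + D*b
(32 + g(8, -3))*4 = (32 + 8*(1 - 3))*4 = (32 + 8*(-2))*4 = (32 - 16)*4 = 16*4 = 64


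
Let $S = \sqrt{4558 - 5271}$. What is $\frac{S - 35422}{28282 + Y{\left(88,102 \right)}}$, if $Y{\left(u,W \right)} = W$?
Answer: $- \frac{17711}{14192} + \frac{i \sqrt{713}}{28384} \approx -1.248 + 0.00094074 i$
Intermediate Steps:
$S = i \sqrt{713}$ ($S = \sqrt{4558 - 5271} = \sqrt{-713} = i \sqrt{713} \approx 26.702 i$)
$\frac{S - 35422}{28282 + Y{\left(88,102 \right)}} = \frac{i \sqrt{713} - 35422}{28282 + 102} = \frac{-35422 + i \sqrt{713}}{28384} = \left(-35422 + i \sqrt{713}\right) \frac{1}{28384} = - \frac{17711}{14192} + \frac{i \sqrt{713}}{28384}$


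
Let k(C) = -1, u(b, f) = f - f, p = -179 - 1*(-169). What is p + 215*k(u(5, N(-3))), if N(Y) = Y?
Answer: -225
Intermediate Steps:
p = -10 (p = -179 + 169 = -10)
u(b, f) = 0
p + 215*k(u(5, N(-3))) = -10 + 215*(-1) = -10 - 215 = -225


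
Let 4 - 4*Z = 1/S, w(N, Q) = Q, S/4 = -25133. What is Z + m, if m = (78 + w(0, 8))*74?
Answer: 2559544721/402128 ≈ 6365.0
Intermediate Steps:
S = -100532 (S = 4*(-25133) = -100532)
Z = 402129/402128 (Z = 1 - 1/4/(-100532) = 1 - 1/4*(-1/100532) = 1 + 1/402128 = 402129/402128 ≈ 1.0000)
m = 6364 (m = (78 + 8)*74 = 86*74 = 6364)
Z + m = 402129/402128 + 6364 = 2559544721/402128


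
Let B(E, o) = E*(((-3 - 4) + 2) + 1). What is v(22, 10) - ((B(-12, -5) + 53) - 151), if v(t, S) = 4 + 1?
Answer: 55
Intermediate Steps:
B(E, o) = -4*E (B(E, o) = E*((-7 + 2) + 1) = E*(-5 + 1) = E*(-4) = -4*E)
v(t, S) = 5
v(22, 10) - ((B(-12, -5) + 53) - 151) = 5 - ((-4*(-12) + 53) - 151) = 5 - ((48 + 53) - 151) = 5 - (101 - 151) = 5 - 1*(-50) = 5 + 50 = 55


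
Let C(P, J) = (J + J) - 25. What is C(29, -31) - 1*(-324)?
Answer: 237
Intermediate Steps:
C(P, J) = -25 + 2*J (C(P, J) = 2*J - 25 = -25 + 2*J)
C(29, -31) - 1*(-324) = (-25 + 2*(-31)) - 1*(-324) = (-25 - 62) + 324 = -87 + 324 = 237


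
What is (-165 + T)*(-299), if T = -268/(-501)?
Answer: 24636703/501 ≈ 49175.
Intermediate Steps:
T = 268/501 (T = -268*(-1/501) = 268/501 ≈ 0.53493)
(-165 + T)*(-299) = (-165 + 268/501)*(-299) = -82397/501*(-299) = 24636703/501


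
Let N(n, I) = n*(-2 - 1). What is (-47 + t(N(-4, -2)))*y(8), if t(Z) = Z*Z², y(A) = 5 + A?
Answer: 21853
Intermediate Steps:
N(n, I) = -3*n (N(n, I) = n*(-3) = -3*n)
t(Z) = Z³
(-47 + t(N(-4, -2)))*y(8) = (-47 + (-3*(-4))³)*(5 + 8) = (-47 + 12³)*13 = (-47 + 1728)*13 = 1681*13 = 21853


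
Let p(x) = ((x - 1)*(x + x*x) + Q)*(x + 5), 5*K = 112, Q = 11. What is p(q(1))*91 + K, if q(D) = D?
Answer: 30142/5 ≈ 6028.4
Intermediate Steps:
K = 112/5 (K = (⅕)*112 = 112/5 ≈ 22.400)
p(x) = (5 + x)*(11 + (-1 + x)*(x + x²)) (p(x) = ((x - 1)*(x + x*x) + 11)*(x + 5) = ((-1 + x)*(x + x²) + 11)*(5 + x) = (11 + (-1 + x)*(x + x²))*(5 + x) = (5 + x)*(11 + (-1 + x)*(x + x²)))
p(q(1))*91 + K = (55 + 1⁴ - 1*1² + 5*1³ + 6*1)*91 + 112/5 = (55 + 1 - 1*1 + 5*1 + 6)*91 + 112/5 = (55 + 1 - 1 + 5 + 6)*91 + 112/5 = 66*91 + 112/5 = 6006 + 112/5 = 30142/5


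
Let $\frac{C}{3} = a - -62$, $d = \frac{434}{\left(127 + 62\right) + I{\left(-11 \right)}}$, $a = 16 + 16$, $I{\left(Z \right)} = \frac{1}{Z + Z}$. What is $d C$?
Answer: $\frac{2692536}{4157} \approx 647.71$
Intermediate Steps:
$I{\left(Z \right)} = \frac{1}{2 Z}$
$a = 32$
$d = \frac{9548}{4157}$ ($d = \frac{434}{\left(127 + 62\right) + \frac{1}{2 \left(-11\right)}} = \frac{434}{189 + \frac{1}{2} \left(- \frac{1}{11}\right)} = \frac{434}{189 - \frac{1}{22}} = \frac{434}{\frac{4157}{22}} = 434 \cdot \frac{22}{4157} = \frac{9548}{4157} \approx 2.2968$)
$C = 282$ ($C = 3 \left(32 - -62\right) = 3 \left(32 + 62\right) = 3 \cdot 94 = 282$)
$d C = \frac{9548}{4157} \cdot 282 = \frac{2692536}{4157}$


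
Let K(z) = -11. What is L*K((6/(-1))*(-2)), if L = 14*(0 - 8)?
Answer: 1232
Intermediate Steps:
L = -112 (L = 14*(-8) = -112)
L*K((6/(-1))*(-2)) = -112*(-11) = 1232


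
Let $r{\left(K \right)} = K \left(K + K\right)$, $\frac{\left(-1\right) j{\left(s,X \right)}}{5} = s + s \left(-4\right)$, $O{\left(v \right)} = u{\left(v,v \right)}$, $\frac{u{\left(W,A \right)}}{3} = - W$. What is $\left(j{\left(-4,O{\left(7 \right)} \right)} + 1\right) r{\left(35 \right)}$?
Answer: $-144550$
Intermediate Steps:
$u{\left(W,A \right)} = - 3 W$ ($u{\left(W,A \right)} = 3 \left(- W\right) = - 3 W$)
$O{\left(v \right)} = - 3 v$
$j{\left(s,X \right)} = 15 s$ ($j{\left(s,X \right)} = - 5 \left(s + s \left(-4\right)\right) = - 5 \left(s - 4 s\right) = - 5 \left(- 3 s\right) = 15 s$)
$r{\left(K \right)} = 2 K^{2}$ ($r{\left(K \right)} = K 2 K = 2 K^{2}$)
$\left(j{\left(-4,O{\left(7 \right)} \right)} + 1\right) r{\left(35 \right)} = \left(15 \left(-4\right) + 1\right) 2 \cdot 35^{2} = \left(-60 + 1\right) 2 \cdot 1225 = \left(-59\right) 2450 = -144550$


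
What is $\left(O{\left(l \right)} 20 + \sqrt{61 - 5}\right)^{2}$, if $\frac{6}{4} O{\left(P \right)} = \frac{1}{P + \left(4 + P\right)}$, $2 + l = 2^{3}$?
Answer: $\frac{2041}{36} + \frac{10 \sqrt{14}}{3} \approx 69.167$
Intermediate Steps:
$l = 6$ ($l = -2 + 2^{3} = -2 + 8 = 6$)
$O{\left(P \right)} = \frac{2}{3 \left(4 + 2 P\right)}$ ($O{\left(P \right)} = \frac{2}{3 \left(P + \left(4 + P\right)\right)} = \frac{2}{3 \left(4 + 2 P\right)}$)
$\left(O{\left(l \right)} 20 + \sqrt{61 - 5}\right)^{2} = \left(\frac{1}{3 \left(2 + 6\right)} 20 + \sqrt{61 - 5}\right)^{2} = \left(\frac{1}{3 \cdot 8} \cdot 20 + \sqrt{56}\right)^{2} = \left(\frac{1}{3} \cdot \frac{1}{8} \cdot 20 + 2 \sqrt{14}\right)^{2} = \left(\frac{1}{24} \cdot 20 + 2 \sqrt{14}\right)^{2} = \left(\frac{5}{6} + 2 \sqrt{14}\right)^{2}$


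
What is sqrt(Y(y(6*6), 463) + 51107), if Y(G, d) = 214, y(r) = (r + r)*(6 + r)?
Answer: sqrt(51321) ≈ 226.54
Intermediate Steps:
y(r) = 2*r*(6 + r) (y(r) = (2*r)*(6 + r) = 2*r*(6 + r))
sqrt(Y(y(6*6), 463) + 51107) = sqrt(214 + 51107) = sqrt(51321)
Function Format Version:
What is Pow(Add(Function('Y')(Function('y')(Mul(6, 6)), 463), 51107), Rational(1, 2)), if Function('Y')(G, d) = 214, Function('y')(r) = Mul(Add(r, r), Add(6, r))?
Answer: Pow(51321, Rational(1, 2)) ≈ 226.54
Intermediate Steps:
Function('y')(r) = Mul(2, r, Add(6, r)) (Function('y')(r) = Mul(Mul(2, r), Add(6, r)) = Mul(2, r, Add(6, r)))
Pow(Add(Function('Y')(Function('y')(Mul(6, 6)), 463), 51107), Rational(1, 2)) = Pow(Add(214, 51107), Rational(1, 2)) = Pow(51321, Rational(1, 2))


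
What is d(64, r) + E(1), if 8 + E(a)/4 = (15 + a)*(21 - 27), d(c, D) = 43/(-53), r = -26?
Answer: -22091/53 ≈ -416.81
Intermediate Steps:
d(c, D) = -43/53 (d(c, D) = 43*(-1/53) = -43/53)
E(a) = -392 - 24*a (E(a) = -32 + 4*((15 + a)*(21 - 27)) = -32 + 4*((15 + a)*(-6)) = -32 + 4*(-90 - 6*a) = -32 + (-360 - 24*a) = -392 - 24*a)
d(64, r) + E(1) = -43/53 + (-392 - 24*1) = -43/53 + (-392 - 24) = -43/53 - 416 = -22091/53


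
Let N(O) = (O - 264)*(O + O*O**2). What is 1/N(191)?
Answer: -1/508668526 ≈ -1.9659e-9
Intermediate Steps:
N(O) = (-264 + O)*(O + O**3)
1/N(191) = 1/(191*(-264 + 191 + 191**3 - 264*191**2)) = 1/(191*(-264 + 191 + 6967871 - 264*36481)) = 1/(191*(-264 + 191 + 6967871 - 9630984)) = 1/(191*(-2663186)) = 1/(-508668526) = -1/508668526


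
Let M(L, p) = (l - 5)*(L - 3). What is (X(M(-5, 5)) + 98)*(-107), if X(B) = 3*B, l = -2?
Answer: -28462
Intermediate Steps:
M(L, p) = 21 - 7*L (M(L, p) = (-2 - 5)*(L - 3) = -7*(-3 + L) = 21 - 7*L)
(X(M(-5, 5)) + 98)*(-107) = (3*(21 - 7*(-5)) + 98)*(-107) = (3*(21 + 35) + 98)*(-107) = (3*56 + 98)*(-107) = (168 + 98)*(-107) = 266*(-107) = -28462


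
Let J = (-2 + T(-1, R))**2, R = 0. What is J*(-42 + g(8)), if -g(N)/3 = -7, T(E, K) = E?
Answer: -189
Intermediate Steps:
g(N) = 21 (g(N) = -3*(-7) = 21)
J = 9 (J = (-2 - 1)**2 = (-3)**2 = 9)
J*(-42 + g(8)) = 9*(-42 + 21) = 9*(-21) = -189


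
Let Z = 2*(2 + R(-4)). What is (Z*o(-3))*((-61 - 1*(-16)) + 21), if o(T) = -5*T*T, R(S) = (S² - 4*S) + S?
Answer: 64800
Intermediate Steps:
R(S) = S² - 3*S
Z = 60 (Z = 2*(2 - 4*(-3 - 4)) = 2*(2 - 4*(-7)) = 2*(2 + 28) = 2*30 = 60)
o(T) = -5*T²
(Z*o(-3))*((-61 - 1*(-16)) + 21) = (60*(-5*(-3)²))*((-61 - 1*(-16)) + 21) = (60*(-5*9))*((-61 + 16) + 21) = (60*(-45))*(-45 + 21) = -2700*(-24) = 64800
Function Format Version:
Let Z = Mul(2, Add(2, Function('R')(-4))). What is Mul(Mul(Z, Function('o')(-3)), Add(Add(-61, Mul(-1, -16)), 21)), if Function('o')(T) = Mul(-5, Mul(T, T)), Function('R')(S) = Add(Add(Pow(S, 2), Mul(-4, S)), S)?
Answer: 64800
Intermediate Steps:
Function('R')(S) = Add(Pow(S, 2), Mul(-3, S))
Z = 60 (Z = Mul(2, Add(2, Mul(-4, Add(-3, -4)))) = Mul(2, Add(2, Mul(-4, -7))) = Mul(2, Add(2, 28)) = Mul(2, 30) = 60)
Function('o')(T) = Mul(-5, Pow(T, 2))
Mul(Mul(Z, Function('o')(-3)), Add(Add(-61, Mul(-1, -16)), 21)) = Mul(Mul(60, Mul(-5, Pow(-3, 2))), Add(Add(-61, Mul(-1, -16)), 21)) = Mul(Mul(60, Mul(-5, 9)), Add(Add(-61, 16), 21)) = Mul(Mul(60, -45), Add(-45, 21)) = Mul(-2700, -24) = 64800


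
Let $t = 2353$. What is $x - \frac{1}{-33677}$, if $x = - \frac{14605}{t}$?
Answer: $- \frac{491850232}{79241981} \approx -6.2069$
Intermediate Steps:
$x = - \frac{14605}{2353} \approx -6.207$
$x - \frac{1}{-33677} = - \frac{14605}{2353} - \frac{1}{-33677} = - \frac{14605}{2353} - - \frac{1}{33677} = - \frac{14605}{2353} + \frac{1}{33677} = - \frac{491850232}{79241981}$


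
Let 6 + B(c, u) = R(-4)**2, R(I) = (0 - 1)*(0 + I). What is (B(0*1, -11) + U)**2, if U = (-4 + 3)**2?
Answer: 121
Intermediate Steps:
R(I) = -I
B(c, u) = 10 (B(c, u) = -6 + (-1*(-4))**2 = -6 + 4**2 = -6 + 16 = 10)
U = 1 (U = (-1)**2 = 1)
(B(0*1, -11) + U)**2 = (10 + 1)**2 = 11**2 = 121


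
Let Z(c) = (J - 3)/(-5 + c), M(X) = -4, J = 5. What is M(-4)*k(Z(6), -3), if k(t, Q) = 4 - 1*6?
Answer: 8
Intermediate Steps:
Z(c) = 2/(-5 + c) (Z(c) = (5 - 3)/(-5 + c) = 2/(-5 + c))
k(t, Q) = -2 (k(t, Q) = 4 - 6 = -2)
M(-4)*k(Z(6), -3) = -4*(-2) = 8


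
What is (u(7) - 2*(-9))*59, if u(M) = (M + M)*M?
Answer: 6844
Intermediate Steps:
u(M) = 2*M**2 (u(M) = (2*M)*M = 2*M**2)
(u(7) - 2*(-9))*59 = (2*7**2 - 2*(-9))*59 = (2*49 + 18)*59 = (98 + 18)*59 = 116*59 = 6844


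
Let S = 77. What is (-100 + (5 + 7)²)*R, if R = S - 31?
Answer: 2024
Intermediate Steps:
R = 46 (R = 77 - 31 = 46)
(-100 + (5 + 7)²)*R = (-100 + (5 + 7)²)*46 = (-100 + 12²)*46 = (-100 + 144)*46 = 44*46 = 2024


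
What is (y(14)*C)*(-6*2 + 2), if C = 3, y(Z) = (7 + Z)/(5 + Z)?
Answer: -630/19 ≈ -33.158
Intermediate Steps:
y(Z) = (7 + Z)/(5 + Z)
(y(14)*C)*(-6*2 + 2) = (((7 + 14)/(5 + 14))*3)*(-6*2 + 2) = ((21/19)*3)*(-12 + 2) = (((1/19)*21)*3)*(-10) = ((21/19)*3)*(-10) = (63/19)*(-10) = -630/19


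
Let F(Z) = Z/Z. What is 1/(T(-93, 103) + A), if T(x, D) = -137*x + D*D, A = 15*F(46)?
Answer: 1/23365 ≈ 4.2799e-5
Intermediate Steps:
F(Z) = 1
A = 15 (A = 15*1 = 15)
T(x, D) = D**2 - 137*x (T(x, D) = -137*x + D**2 = D**2 - 137*x)
1/(T(-93, 103) + A) = 1/((103**2 - 137*(-93)) + 15) = 1/((10609 + 12741) + 15) = 1/(23350 + 15) = 1/23365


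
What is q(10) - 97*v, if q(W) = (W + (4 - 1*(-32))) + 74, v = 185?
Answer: -17825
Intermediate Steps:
q(W) = 110 + W (q(W) = (W + (4 + 32)) + 74 = (W + 36) + 74 = (36 + W) + 74 = 110 + W)
q(10) - 97*v = (110 + 10) - 97*185 = 120 - 1*17945 = 120 - 17945 = -17825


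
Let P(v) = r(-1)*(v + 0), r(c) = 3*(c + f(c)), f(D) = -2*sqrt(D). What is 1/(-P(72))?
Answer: 1/1080 - I/540 ≈ 0.00092593 - 0.0018519*I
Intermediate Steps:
r(c) = -6*sqrt(c) + 3*c (r(c) = 3*(c - 2*sqrt(c)) = -6*sqrt(c) + 3*c)
P(v) = v*(-3 - 6*I) (P(v) = (-6*I + 3*(-1))*(v + 0) = (-6*I - 3)*v = (-3 - 6*I)*v = v*(-3 - 6*I))
1/(-P(72)) = 1/(-72*(-3 - 6*I)) = 1/(-(-216 - 432*I)) = 1/(216 + 432*I) = (216 - 432*I)/233280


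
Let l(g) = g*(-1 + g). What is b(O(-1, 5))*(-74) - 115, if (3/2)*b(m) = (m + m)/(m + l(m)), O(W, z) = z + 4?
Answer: -3401/27 ≈ -125.96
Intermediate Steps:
O(W, z) = 4 + z
b(m) = 4*m/(3*(m + m*(-1 + m))) (b(m) = 2*((m + m)/(m + m*(-1 + m)))/3 = 2*((2*m)/(m + m*(-1 + m)))/3 = 2*(2*m/(m + m*(-1 + m)))/3 = 4*m/(3*(m + m*(-1 + m))))
b(O(-1, 5))*(-74) - 115 = (4/(3*(4 + 5)))*(-74) - 115 = ((4/3)/9)*(-74) - 115 = ((4/3)*(⅑))*(-74) - 115 = (4/27)*(-74) - 115 = -296/27 - 115 = -3401/27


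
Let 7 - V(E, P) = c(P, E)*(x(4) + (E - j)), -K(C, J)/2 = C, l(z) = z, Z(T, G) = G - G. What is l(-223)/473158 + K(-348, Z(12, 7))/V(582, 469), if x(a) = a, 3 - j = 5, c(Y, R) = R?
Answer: -8278175/3304467878 ≈ -0.0025051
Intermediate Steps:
j = -2 (j = 3 - 1*5 = 3 - 5 = -2)
Z(T, G) = 0
K(C, J) = -2*C
V(E, P) = 7 - E*(6 + E) (V(E, P) = 7 - E*(4 + (E - 1*(-2))) = 7 - E*(4 + (E + 2)) = 7 - E*(4 + (2 + E)) = 7 - E*(6 + E))
l(-223)/473158 + K(-348, Z(12, 7))/V(582, 469) = -223/473158 + (-2*(-348))/(7 - 1*582**2 - 6*582) = -223*1/473158 + 696/(7 - 1*338724 - 3492) = -223/473158 + 696/(7 - 338724 - 3492) = -223/473158 + 696/(-342209) = -223/473158 + 696*(-1/342209) = -223/473158 - 696/342209 = -8278175/3304467878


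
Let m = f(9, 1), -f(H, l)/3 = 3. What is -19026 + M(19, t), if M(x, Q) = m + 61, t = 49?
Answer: -18974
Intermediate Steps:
f(H, l) = -9 (f(H, l) = -3*3 = -9)
m = -9
M(x, Q) = 52 (M(x, Q) = -9 + 61 = 52)
-19026 + M(19, t) = -19026 + 52 = -18974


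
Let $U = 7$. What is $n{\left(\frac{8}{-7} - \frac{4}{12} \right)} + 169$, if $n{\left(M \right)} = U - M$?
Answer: $\frac{3727}{21} \approx 177.48$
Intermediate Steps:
$n{\left(M \right)} = 7 - M$
$n{\left(\frac{8}{-7} - \frac{4}{12} \right)} + 169 = \left(7 - \left(\frac{8}{-7} - \frac{4}{12}\right)\right) + 169 = \left(7 - \left(8 \left(- \frac{1}{7}\right) - \frac{1}{3}\right)\right) + 169 = \left(7 - \left(- \frac{8}{7} - \frac{1}{3}\right)\right) + 169 = \left(7 - - \frac{31}{21}\right) + 169 = \left(7 + \frac{31}{21}\right) + 169 = \frac{178}{21} + 169 = \frac{3727}{21}$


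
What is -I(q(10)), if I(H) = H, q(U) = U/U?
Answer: -1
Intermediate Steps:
q(U) = 1
-I(q(10)) = -1*1 = -1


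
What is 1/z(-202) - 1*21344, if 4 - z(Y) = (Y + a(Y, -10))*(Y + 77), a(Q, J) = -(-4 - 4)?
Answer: -517506625/24246 ≈ -21344.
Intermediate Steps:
a(Q, J) = 8 (a(Q, J) = -1*(-8) = 8)
z(Y) = 4 - (8 + Y)*(77 + Y) (z(Y) = 4 - (Y + 8)*(Y + 77) = 4 - (8 + Y)*(77 + Y))
1/z(-202) - 1*21344 = 1/(-612 - 1*(-202)² - 85*(-202)) - 1*21344 = 1/(-612 - 1*40804 + 17170) - 21344 = 1/(-612 - 40804 + 17170) - 21344 = 1/(-24246) - 21344 = -1/24246 - 21344 = -517506625/24246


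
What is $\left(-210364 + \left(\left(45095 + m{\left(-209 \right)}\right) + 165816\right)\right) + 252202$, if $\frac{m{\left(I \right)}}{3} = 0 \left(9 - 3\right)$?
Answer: $252749$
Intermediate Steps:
$m{\left(I \right)} = 0$ ($m{\left(I \right)} = 3 \cdot 0 \left(9 - 3\right) = 3 \cdot 0 \cdot 6 = 3 \cdot 0 = 0$)
$\left(-210364 + \left(\left(45095 + m{\left(-209 \right)}\right) + 165816\right)\right) + 252202 = \left(-210364 + \left(\left(45095 + 0\right) + 165816\right)\right) + 252202 = \left(-210364 + \left(45095 + 165816\right)\right) + 252202 = \left(-210364 + 210911\right) + 252202 = 547 + 252202 = 252749$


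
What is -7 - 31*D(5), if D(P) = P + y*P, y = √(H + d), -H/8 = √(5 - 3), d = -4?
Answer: -162 - 310*I*√(1 + 2*√2) ≈ -162.0 - 606.56*I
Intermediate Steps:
H = -8*√2 (H = -8*√(5 - 3) = -8*√2 ≈ -11.314)
y = √(-4 - 8*√2) (y = √(-8*√2 - 4) = √(-4 - 8*√2) ≈ 3.9133*I)
D(P) = P + 2*P*√(-1 - 2*√2) (D(P) = P + (2*√(-1 - 2*√2))*P = P + 2*P*√(-1 - 2*√2))
-7 - 31*D(5) = -7 - 155*(1 + 2*√(-1 - 2*√2)) = -7 - 31*(5 + 10*√(-1 - 2*√2)) = -7 + (-155 - 310*√(-1 - 2*√2)) = -162 - 310*√(-1 - 2*√2)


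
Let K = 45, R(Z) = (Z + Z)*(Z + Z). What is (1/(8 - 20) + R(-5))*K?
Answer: 17985/4 ≈ 4496.3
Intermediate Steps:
R(Z) = 4*Z² (R(Z) = (2*Z)*(2*Z) = 4*Z²)
(1/(8 - 20) + R(-5))*K = (1/(8 - 20) + 4*(-5)²)*45 = (1/(-12) + 4*25)*45 = (-1/12 + 100)*45 = (1199/12)*45 = 17985/4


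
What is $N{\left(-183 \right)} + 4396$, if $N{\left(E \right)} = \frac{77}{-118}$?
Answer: $\frac{518651}{118} \approx 4395.3$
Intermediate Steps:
$N{\left(E \right)} = - \frac{77}{118}$ ($N{\left(E \right)} = 77 \left(- \frac{1}{118}\right) = - \frac{77}{118}$)
$N{\left(-183 \right)} + 4396 = - \frac{77}{118} + 4396 = \frac{518651}{118}$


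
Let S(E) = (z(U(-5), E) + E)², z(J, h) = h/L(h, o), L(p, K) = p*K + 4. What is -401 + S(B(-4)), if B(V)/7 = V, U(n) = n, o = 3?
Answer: 145409/400 ≈ 363.52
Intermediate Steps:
L(p, K) = 4 + K*p (L(p, K) = K*p + 4 = 4 + K*p)
B(V) = 7*V
z(J, h) = h/(4 + 3*h)
S(E) = (E + E/(4 + 3*E))² (S(E) = (E/(4 + 3*E) + E)² = (E + E/(4 + 3*E))²)
-401 + S(B(-4)) = -401 + (7*(-4) + (7*(-4))/(4 + 3*(7*(-4))))² = -401 + (-28 - 28/(4 + 3*(-28)))² = -401 + (-28 - 28/(4 - 84))² = -401 + (-28 - 28/(-80))² = -401 + (-28 - 28*(-1/80))² = -401 + (-28 + 7/20)² = -401 + (-553/20)² = -401 + 305809/400 = 145409/400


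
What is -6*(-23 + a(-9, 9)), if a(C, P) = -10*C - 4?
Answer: -378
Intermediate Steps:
a(C, P) = -4 - 10*C
-6*(-23 + a(-9, 9)) = -6*(-23 + (-4 - 10*(-9))) = -6*(-23 + (-4 + 90)) = -6*(-23 + 86) = -6*63 = -378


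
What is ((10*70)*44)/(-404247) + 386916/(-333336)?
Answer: -731036759/591009114 ≈ -1.2369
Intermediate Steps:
((10*70)*44)/(-404247) + 386916/(-333336) = (700*44)*(-1/404247) + 386916*(-1/333336) = 30800*(-1/404247) - 1697/1462 = -30800/404247 - 1697/1462 = -731036759/591009114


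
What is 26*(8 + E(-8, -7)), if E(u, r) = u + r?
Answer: -182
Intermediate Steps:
E(u, r) = r + u
26*(8 + E(-8, -7)) = 26*(8 + (-7 - 8)) = 26*(8 - 15) = 26*(-7) = -182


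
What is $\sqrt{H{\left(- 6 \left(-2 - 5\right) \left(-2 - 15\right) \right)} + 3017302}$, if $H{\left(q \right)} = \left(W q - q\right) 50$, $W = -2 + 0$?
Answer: $\sqrt{3124402} \approx 1767.6$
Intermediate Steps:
$W = -2$
$H{\left(q \right)} = - 150 q$ ($H{\left(q \right)} = \left(- 2 q - q\right) 50 = - 3 q 50 = - 150 q$)
$\sqrt{H{\left(- 6 \left(-2 - 5\right) \left(-2 - 15\right) \right)} + 3017302} = \sqrt{- 150 - 6 \left(-2 - 5\right) \left(-2 - 15\right) + 3017302} = \sqrt{- 150 \left(-6\right) \left(-7\right) \left(-17\right) + 3017302} = \sqrt{- 150 \cdot 42 \left(-17\right) + 3017302} = \sqrt{\left(-150\right) \left(-714\right) + 3017302} = \sqrt{107100 + 3017302} = \sqrt{3124402}$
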